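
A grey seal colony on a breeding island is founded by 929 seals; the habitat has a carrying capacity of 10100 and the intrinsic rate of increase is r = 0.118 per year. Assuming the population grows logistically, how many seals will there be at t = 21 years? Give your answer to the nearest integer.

5524 seals

A = (K − N₀)/N₀ = (10100 − 929)/929 = 9.8719.
N(t) = K/(1 + A·e^(−rt)) = 10100/(1 + 9.8719×e^(−0.118×21)).
e^(−2.478) = 0.083911; denominator = 1 + 9.8719×0.083911 = 1.8284.
N = 10100/1.8284 = 5524.08.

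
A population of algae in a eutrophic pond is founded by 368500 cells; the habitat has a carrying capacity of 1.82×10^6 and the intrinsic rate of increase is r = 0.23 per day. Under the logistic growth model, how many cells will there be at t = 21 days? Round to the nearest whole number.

1764492 cells

A = (K − N₀)/N₀ = (1.82×10^6 − 368500)/368500 = 3.9389.
N(t) = K/(1 + A·e^(−rt)) = 1.82×10^6/(1 + 3.9389×e^(−0.23×21)).
e^(−4.83) = 0.0079865; denominator = 1 + 3.9389×0.0079865 = 1.0315.
N = 1.82×10^6/1.0315 = 1.764492×10^6.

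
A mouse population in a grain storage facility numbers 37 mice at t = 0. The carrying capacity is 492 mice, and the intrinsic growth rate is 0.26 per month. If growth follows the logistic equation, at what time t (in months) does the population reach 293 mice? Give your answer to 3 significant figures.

A = (K − N₀)/N₀ = (492 − 37)/37 = 12.297.
Solve 492/(1 + 12.297·e^(−0.26t)) = 293: 1 + 12.297·e^(−0.26t) = 1.6792, so e^(−0.26t) = 0.0552301.
−0.26·t = ln(0.0552301) = -2.8962, so t = 2.8962/0.26 = 11.139.

11.1 months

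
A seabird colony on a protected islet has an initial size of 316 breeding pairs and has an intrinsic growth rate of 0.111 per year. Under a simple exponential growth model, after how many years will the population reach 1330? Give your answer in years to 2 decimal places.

Set N₀·e^(rt) = 1330: e^(0.111·t) = 1330/316 = 4.2089.
0.111·t = ln(4.2089) = 1.4372, so t = 1.4372/0.111 = 12.948.

12.95 years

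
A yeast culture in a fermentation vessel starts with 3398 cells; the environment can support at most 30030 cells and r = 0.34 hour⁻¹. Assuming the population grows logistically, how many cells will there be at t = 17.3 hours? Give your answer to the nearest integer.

29388 cells

A = (K − N₀)/N₀ = (30030 − 3398)/3398 = 7.8376.
N(t) = K/(1 + A·e^(−rt)) = 30030/(1 + 7.8376×e^(−0.34×17.3)).
e^(−5.882) = 0.0027892; denominator = 1 + 7.8376×0.0027892 = 1.0219.
N = 30030/1.0219 = 29387.6.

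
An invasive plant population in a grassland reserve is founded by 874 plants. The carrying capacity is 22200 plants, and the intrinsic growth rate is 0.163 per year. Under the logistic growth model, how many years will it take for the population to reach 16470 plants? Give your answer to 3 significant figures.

26.1 years

A = (K − N₀)/N₀ = (22200 − 874)/874 = 24.4.
Solve 22200/(1 + 24.4·e^(−0.163t)) = 16470: 1 + 24.4·e^(−0.163t) = 1.3479, so e^(−0.163t) = 0.0142581.
−0.163·t = ln(0.0142581) = -4.2504, so t = 4.2504/0.163 = 26.076.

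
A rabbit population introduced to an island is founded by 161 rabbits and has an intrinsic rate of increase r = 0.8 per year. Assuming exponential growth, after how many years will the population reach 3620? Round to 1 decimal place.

Set N₀·e^(rt) = 3620: e^(0.8·t) = 3620/161 = 22.484.
0.8·t = ln(22.484) = 3.1128, so t = 3.1128/0.8 = 3.891.

3.9 years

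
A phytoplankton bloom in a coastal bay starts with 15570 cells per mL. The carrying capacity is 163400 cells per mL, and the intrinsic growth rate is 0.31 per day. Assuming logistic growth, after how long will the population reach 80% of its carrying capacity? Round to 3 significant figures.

A = (K − N₀)/N₀ = (163400 − 15570)/15570 = 9.4945.
Solve 163400/(1 + 9.4945·e^(−0.31t)) = 130720: 1 + 9.4945·e^(−0.31t) = 1.25, so e^(−0.31t) = 0.0263309.
−0.31·t = ln(0.0263309) = -3.637, so t = 3.637/0.31 = 11.732.

11.7 days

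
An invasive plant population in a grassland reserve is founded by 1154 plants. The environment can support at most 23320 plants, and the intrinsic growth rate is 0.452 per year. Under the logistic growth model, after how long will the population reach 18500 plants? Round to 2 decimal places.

A = (K − N₀)/N₀ = (23320 − 1154)/1154 = 19.208.
Solve 23320/(1 + 19.208·e^(−0.452t)) = 18500: 1 + 19.208·e^(−0.452t) = 1.2605, so e^(−0.452t) = 0.0135642.
−0.452·t = ln(0.0135642) = -4.3003, so t = 4.3003/0.452 = 9.514.

9.51 years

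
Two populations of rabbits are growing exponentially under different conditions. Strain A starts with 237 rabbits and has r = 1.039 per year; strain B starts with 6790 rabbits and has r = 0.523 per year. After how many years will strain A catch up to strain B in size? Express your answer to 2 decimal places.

6.50 years

Set 237·e^(1.039t) = 6790·e^(0.523t).
e^((1.039 − 0.523)t) = 6790/237 → e^(0.516·t) = 28.65.
0.516·t = ln(28.65) = 3.3551, so t = 3.3551/0.516 = 6.5022.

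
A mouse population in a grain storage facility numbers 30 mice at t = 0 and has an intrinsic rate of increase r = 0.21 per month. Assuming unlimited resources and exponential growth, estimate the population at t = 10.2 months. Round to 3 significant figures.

N(t) = N₀·e^(rt) = 30 × e^(0.21×10.2) = 30 × e^2.142.
e^2.142 ≈ 8.5165, so N ≈ 30 × 8.5165 = 255.494.

255 mice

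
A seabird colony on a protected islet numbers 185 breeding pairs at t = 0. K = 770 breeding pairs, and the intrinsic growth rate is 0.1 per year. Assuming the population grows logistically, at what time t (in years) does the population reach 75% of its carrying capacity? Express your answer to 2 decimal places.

22.50 years

A = (K − N₀)/N₀ = (770 − 185)/185 = 3.1622.
Solve 770/(1 + 3.1622·e^(−0.1t)) = 577.5: 1 + 3.1622·e^(−0.1t) = 1.3333, so e^(−0.1t) = 0.105413.
−0.1·t = ln(0.105413) = -2.2499, so t = 2.2499/0.1 = 22.499.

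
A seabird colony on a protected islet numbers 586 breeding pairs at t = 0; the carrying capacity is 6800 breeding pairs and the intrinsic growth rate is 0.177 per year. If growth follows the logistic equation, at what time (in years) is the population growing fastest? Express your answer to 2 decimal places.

Logistic growth is fastest at N = K/2 = 3400.
A = (K − N₀)/N₀ = 10.604. Set K/(1 + A·e^(−rt)) = K/2 → A·e^(−rt) = 1.
e^(−0.177t) = 1/10.604 = 0.0943032, so t = ln(10.604)/0.177 = 2.3612/0.177 = 13.34.

13.34 years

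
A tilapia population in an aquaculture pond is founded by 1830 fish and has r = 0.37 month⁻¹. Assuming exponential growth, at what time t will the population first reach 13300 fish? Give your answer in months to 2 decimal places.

Set N₀·e^(rt) = 13300: e^(0.37·t) = 13300/1830 = 7.2678.
0.37·t = ln(7.2678) = 1.9834, so t = 1.9834/0.37 = 5.3607.

5.36 months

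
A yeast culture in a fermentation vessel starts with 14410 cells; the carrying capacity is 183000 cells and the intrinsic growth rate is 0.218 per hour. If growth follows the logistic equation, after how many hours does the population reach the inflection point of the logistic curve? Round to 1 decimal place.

Logistic growth is fastest at N = K/2 = 91500.
A = (K − N₀)/N₀ = 11.7. Set K/(1 + A·e^(−rt)) = K/2 → A·e^(−rt) = 1.
e^(−0.218t) = 1/11.7 = 0.0854736, so t = ln(11.7)/0.218 = 2.4595/0.218 = 11.282.

11.3 hours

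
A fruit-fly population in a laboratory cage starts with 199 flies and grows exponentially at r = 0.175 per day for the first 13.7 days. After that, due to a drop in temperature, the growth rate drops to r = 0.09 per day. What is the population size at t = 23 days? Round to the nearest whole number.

Phase 1: N(13.7) = 199·e^(0.175×13.7) = 199·e^2.397 = 2188.13.
Phase 2 runs for 23 − 13.7 = 9.3 days at r = 0.09.
N(23) = 2188.13·e^(0.09×9.3) = 2188.13·e^0.837 = 5053.34.

5053 flies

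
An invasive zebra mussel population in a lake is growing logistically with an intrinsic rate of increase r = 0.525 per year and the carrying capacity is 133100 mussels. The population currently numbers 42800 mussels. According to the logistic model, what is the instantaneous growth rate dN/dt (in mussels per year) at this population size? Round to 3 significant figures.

dN/dt = rN(1 − N/K) = 0.525 × 42800 × (1 − 42800/133100).
1 − 42800/133100 = 0.67844; dN/dt = 0.525 × 42800 × 0.67844 = 15244.

15200 mussels per year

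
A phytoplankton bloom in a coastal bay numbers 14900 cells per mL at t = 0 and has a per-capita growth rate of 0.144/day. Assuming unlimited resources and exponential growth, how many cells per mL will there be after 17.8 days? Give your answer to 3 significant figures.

N(t) = N₀·e^(rt) = 14900 × e^(0.144×17.8) = 14900 × e^2.563.
e^2.563 ≈ 12.977, so N ≈ 14900 × 12.977 = 193361.

193000 cells per mL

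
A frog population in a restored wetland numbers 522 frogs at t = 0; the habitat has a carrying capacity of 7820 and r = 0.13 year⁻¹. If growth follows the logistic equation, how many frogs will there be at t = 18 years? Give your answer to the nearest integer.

3332 frogs

A = (K − N₀)/N₀ = (7820 − 522)/522 = 13.981.
N(t) = K/(1 + A·e^(−rt)) = 7820/(1 + 13.981×e^(−0.13×18)).
e^(−2.34) = 0.096328; denominator = 1 + 13.981×0.096328 = 2.3467.
N = 7820/2.3467 = 3332.28.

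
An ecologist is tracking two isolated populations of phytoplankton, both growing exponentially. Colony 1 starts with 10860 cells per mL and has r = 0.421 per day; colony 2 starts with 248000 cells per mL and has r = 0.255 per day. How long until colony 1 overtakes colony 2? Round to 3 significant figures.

18.8 days

Set 10860·e^(0.421t) = 248000·e^(0.255t).
e^((0.421 − 0.255)t) = 248000/10860 → e^(0.166·t) = 22.836.
0.166·t = ln(22.836) = 3.1283, so t = 3.1283/0.166 = 18.845.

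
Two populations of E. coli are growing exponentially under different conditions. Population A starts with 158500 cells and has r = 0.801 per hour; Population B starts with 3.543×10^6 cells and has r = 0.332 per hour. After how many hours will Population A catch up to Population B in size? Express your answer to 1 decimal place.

6.6 hours

Set 158500·e^(0.801t) = 3.543×10^6·e^(0.332t).
e^((0.801 − 0.332)t) = 3.543×10^6/158500 → e^(0.469·t) = 22.353.
0.469·t = ln(22.353) = 3.107, so t = 3.107/0.469 = 6.6247.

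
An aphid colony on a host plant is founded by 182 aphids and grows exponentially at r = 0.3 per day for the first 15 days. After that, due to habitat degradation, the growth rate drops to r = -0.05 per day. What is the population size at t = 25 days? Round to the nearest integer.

Phase 1: N(15) = 182·e^(0.3×15) = 182·e^4.5 = 16383.1.
Phase 2 runs for 25 − 15 = 10 days at r = -0.05.
N(25) = 16383.1·e^(-0.05×10) = 16383.1·e^-0.5 = 9936.86.

9937 aphids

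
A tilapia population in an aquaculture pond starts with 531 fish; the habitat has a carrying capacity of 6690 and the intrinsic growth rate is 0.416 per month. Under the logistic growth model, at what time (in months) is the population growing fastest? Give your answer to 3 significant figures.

5.89 months

Logistic growth is fastest at N = K/2 = 3345.
A = (K − N₀)/N₀ = 11.599. Set K/(1 + A·e^(−rt)) = K/2 → A·e^(−rt) = 1.
e^(−0.416t) = 1/11.599 = 0.0862153, so t = ln(11.599)/0.416 = 2.4509/0.416 = 5.8916.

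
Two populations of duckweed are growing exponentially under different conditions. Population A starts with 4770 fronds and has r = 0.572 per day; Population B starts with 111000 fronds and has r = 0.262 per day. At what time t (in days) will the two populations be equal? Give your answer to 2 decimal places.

10.15 days

Set 4770·e^(0.572t) = 111000·e^(0.262t).
e^((0.572 − 0.262)t) = 111000/4770 → e^(0.31·t) = 23.27.
0.31·t = ln(23.27) = 3.1472, so t = 3.1472/0.31 = 10.152.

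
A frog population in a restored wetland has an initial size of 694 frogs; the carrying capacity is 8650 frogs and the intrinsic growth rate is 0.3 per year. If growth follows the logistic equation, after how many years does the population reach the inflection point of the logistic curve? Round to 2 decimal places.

8.13 years

Logistic growth is fastest at N = K/2 = 4325.
A = (K − N₀)/N₀ = 11.464. Set K/(1 + A·e^(−rt)) = K/2 → A·e^(−rt) = 1.
e^(−0.3t) = 1/11.464 = 0.0872298, so t = ln(11.464)/0.3 = 2.4392/0.3 = 8.1307.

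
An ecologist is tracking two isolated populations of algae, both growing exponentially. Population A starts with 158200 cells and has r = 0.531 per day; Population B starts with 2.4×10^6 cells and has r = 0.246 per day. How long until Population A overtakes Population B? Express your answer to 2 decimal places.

9.54 days

Set 158200·e^(0.531t) = 2.4×10^6·e^(0.246t).
e^((0.531 − 0.246)t) = 2.4×10^6/158200 → e^(0.285·t) = 15.171.
0.285·t = ln(15.171) = 2.7194, so t = 2.7194/0.285 = 9.5416.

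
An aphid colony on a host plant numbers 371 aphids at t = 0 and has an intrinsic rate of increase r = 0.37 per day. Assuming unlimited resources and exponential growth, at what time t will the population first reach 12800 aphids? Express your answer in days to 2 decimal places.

Set N₀·e^(rt) = 12800: e^(0.37·t) = 12800/371 = 34.501.
0.37·t = ln(34.501) = 3.541, so t = 3.541/0.37 = 9.5703.

9.57 days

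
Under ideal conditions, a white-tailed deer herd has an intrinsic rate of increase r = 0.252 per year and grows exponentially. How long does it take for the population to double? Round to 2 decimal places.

2.75 years

Doubling time t_d = ln(2)/r = 0.6931/0.252 = 2.7506.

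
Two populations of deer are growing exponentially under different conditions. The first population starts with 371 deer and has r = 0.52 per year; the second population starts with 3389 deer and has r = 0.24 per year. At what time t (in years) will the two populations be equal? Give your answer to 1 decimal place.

Set 371·e^(0.52t) = 3389·e^(0.24t).
e^((0.52 − 0.24)t) = 3389/371 → e^(0.28·t) = 9.1348.
0.28·t = ln(9.1348) = 2.2121, so t = 2.2121/0.28 = 7.9003.

7.9 years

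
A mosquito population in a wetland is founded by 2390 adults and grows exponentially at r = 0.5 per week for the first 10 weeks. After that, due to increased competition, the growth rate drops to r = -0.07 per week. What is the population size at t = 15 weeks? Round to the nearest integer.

249958 adults

Phase 1: N(10) = 2390·e^(0.5×10) = 2390·e^5 = 354707.
Phase 2 runs for 15 − 10 = 5 weeks at r = -0.07.
N(15) = 354707·e^(-0.07×5) = 354707·e^-0.35 = 249958.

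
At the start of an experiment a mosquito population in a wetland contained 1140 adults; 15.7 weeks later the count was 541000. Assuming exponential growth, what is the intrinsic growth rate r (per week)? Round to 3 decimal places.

From N(t) = N₀·e^(rt): e^(r·15.7) = 541000/1140 = 474.56.
r·15.7 = ln(474.56) = 6.1624, so r = 6.1624/15.7 = 0.39251.

0.393 per week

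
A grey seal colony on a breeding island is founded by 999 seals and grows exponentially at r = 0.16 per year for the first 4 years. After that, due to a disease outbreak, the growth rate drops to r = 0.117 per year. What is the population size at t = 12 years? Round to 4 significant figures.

Phase 1: N(4) = 999·e^(0.16×4) = 999·e^0.64 = 1894.58.
Phase 2 runs for 12 − 4 = 8 years at r = 0.117.
N(12) = 1894.58·e^(0.117×8) = 1894.58·e^0.936 = 4830.74.

4831 seals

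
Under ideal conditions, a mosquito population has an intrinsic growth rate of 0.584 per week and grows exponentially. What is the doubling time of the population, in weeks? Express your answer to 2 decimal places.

Doubling time t_d = ln(2)/r = 0.6931/0.584 = 1.1869.

1.19 weeks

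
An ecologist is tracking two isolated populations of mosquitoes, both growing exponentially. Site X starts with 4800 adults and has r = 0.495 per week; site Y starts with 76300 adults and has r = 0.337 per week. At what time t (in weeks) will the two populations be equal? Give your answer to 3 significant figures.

Set 4800·e^(0.495t) = 76300·e^(0.337t).
e^((0.495 − 0.337)t) = 76300/4800 → e^(0.158·t) = 15.896.
0.158·t = ln(15.896) = 2.7661, so t = 2.7661/0.158 = 17.507.

17.5 weeks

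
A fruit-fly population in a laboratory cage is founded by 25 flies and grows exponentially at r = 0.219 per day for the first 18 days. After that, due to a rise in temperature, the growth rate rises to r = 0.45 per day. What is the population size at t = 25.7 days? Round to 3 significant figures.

41200 flies

Phase 1: N(18) = 25·e^(0.219×18) = 25·e^3.942 = 1288.04.
Phase 2 runs for 25.7 − 18 = 7.7 days at r = 0.45.
N(25.7) = 1288.04·e^(0.45×7.7) = 1288.04·e^3.465 = 41186.9.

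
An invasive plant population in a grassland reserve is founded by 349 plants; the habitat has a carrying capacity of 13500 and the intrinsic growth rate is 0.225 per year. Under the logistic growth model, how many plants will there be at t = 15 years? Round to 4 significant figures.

5897 plants

A = (K − N₀)/N₀ = (13500 − 349)/349 = 37.682.
N(t) = K/(1 + A·e^(−rt)) = 13500/(1 + 37.682×e^(−0.225×15)).
e^(−3.375) = 0.034218; denominator = 1 + 37.682×0.034218 = 2.2894.
N = 13500/2.2894 = 5896.73.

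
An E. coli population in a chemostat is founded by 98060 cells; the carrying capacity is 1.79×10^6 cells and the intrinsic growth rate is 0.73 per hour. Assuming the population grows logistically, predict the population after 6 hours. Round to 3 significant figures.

1470000 cells

A = (K − N₀)/N₀ = (1.79×10^6 − 98060)/98060 = 17.254.
N(t) = K/(1 + A·e^(−rt)) = 1.79×10^6/(1 + 17.254×e^(−0.73×6)).
e^(−4.38) = 0.012525; denominator = 1 + 17.254×0.012525 = 1.2161.
N = 1.79×10^6/1.2161 = 1.471901×10^6.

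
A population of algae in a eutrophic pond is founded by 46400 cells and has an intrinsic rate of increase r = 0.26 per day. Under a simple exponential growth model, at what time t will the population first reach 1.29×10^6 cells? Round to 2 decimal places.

12.79 days

Set N₀·e^(rt) = 1.29×10^6: e^(0.26·t) = 1.29×10^6/46400 = 27.802.
0.26·t = ln(27.802) = 3.3251, so t = 3.3251/0.26 = 12.789.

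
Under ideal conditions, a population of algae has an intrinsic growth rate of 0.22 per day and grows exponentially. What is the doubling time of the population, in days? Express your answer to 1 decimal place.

Doubling time t_d = ln(2)/r = 0.6931/0.22 = 3.1507.

3.2 days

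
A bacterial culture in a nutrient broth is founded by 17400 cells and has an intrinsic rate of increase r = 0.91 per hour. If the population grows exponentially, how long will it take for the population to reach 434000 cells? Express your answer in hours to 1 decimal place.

Set N₀·e^(rt) = 434000: e^(0.91·t) = 434000/17400 = 24.943.
0.91·t = ln(24.943) = 3.2166, so t = 3.2166/0.91 = 3.5347.

3.5 hours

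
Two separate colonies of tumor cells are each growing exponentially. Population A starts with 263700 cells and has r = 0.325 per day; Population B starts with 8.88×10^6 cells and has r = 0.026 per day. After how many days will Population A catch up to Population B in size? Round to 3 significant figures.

11.8 days

Set 263700·e^(0.325t) = 8.88×10^6·e^(0.026t).
e^((0.325 − 0.026)t) = 8.88×10^6/263700 → e^(0.299·t) = 33.675.
0.299·t = ln(33.675) = 3.5167, so t = 3.5167/0.299 = 11.762.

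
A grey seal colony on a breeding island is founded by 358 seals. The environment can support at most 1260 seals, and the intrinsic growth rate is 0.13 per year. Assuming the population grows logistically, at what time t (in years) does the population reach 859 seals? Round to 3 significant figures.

13.0 years

A = (K − N₀)/N₀ = (1260 − 358)/358 = 2.5196.
Solve 1260/(1 + 2.5196·e^(−0.13t)) = 859: 1 + 2.5196·e^(−0.13t) = 1.4668, so e^(−0.13t) = 0.18528.
−0.13·t = ln(0.18528) = -1.6859, so t = 1.6859/0.13 = 12.968.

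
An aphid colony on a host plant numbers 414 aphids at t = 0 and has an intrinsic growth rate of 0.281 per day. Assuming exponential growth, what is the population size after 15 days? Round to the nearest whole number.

28025 aphids

N(t) = N₀·e^(rt) = 414 × e^(0.281×15) = 414 × e^4.215.
e^4.215 ≈ 67.694, so N ≈ 414 × 67.694 = 28025.4.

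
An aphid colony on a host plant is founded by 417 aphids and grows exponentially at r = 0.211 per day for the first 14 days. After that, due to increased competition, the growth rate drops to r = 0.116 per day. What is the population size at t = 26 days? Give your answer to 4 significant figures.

32180 aphids

Phase 1: N(14) = 417·e^(0.211×14) = 417·e^2.954 = 7999.12.
Phase 2 runs for 26 − 14 = 12 days at r = 0.116.
N(26) = 7999.12·e^(0.116×12) = 7999.12·e^1.392 = 32179.5.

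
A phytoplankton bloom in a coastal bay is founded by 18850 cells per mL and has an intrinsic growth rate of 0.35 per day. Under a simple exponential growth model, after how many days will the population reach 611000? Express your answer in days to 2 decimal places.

9.94 days

Set N₀·e^(rt) = 611000: e^(0.35·t) = 611000/18850 = 32.414.
0.35·t = ln(32.414) = 3.4786, so t = 3.4786/0.35 = 9.9388.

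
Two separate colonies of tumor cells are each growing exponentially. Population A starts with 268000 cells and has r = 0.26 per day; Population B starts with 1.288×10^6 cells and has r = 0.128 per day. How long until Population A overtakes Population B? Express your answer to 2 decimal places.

Set 268000·e^(0.26t) = 1.288×10^6·e^(0.128t).
e^((0.26 − 0.128)t) = 1.288×10^6/268000 → e^(0.132·t) = 4.806.
0.132·t = ln(4.806) = 1.5699, so t = 1.5699/0.132 = 11.893.

11.89 days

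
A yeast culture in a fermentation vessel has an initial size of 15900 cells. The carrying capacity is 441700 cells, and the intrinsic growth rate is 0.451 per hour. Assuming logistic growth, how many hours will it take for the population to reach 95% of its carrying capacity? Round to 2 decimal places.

13.82 hours

A = (K − N₀)/N₀ = (441700 − 15900)/15900 = 26.78.
Solve 441700/(1 + 26.78·e^(−0.451t)) = 419615: 1 + 26.78·e^(−0.451t) = 1.0526, so e^(−0.451t) = 0.00196534.
−0.451·t = ln(0.00196534) = -6.2321, so t = 6.2321/0.451 = 13.818.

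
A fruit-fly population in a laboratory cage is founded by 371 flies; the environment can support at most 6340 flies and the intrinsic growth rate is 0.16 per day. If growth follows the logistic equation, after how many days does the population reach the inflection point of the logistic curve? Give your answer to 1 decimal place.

Logistic growth is fastest at N = K/2 = 3170.
A = (K − N₀)/N₀ = 16.089. Set K/(1 + A·e^(−rt)) = K/2 → A·e^(−rt) = 1.
e^(−0.16t) = 1/16.089 = 0.0621545, so t = ln(16.089)/0.16 = 2.7781/0.16 = 17.363.

17.4 days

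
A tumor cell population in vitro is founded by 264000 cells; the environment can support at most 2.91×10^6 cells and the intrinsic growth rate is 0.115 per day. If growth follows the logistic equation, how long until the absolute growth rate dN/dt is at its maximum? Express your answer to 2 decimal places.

20.04 days

Logistic growth is fastest at N = K/2 = 1.455×10^6.
A = (K − N₀)/N₀ = 10.023. Set K/(1 + A·e^(−rt)) = K/2 → A·e^(−rt) = 1.
e^(−0.115t) = 1/10.023 = 0.0997732, so t = ln(10.023)/0.115 = 2.3049/0.115 = 20.042.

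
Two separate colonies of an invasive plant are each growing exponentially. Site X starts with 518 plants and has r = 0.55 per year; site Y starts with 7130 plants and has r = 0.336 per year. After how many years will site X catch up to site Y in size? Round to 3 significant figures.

12.3 years

Set 518·e^(0.55t) = 7130·e^(0.336t).
e^((0.55 − 0.336)t) = 7130/518 → e^(0.214·t) = 13.764.
0.214·t = ln(13.764) = 2.6221, so t = 2.6221/0.214 = 12.253.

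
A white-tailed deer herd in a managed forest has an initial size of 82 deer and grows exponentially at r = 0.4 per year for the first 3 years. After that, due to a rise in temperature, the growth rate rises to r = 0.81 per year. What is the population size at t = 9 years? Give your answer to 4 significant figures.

35130 deer

Phase 1: N(3) = 82·e^(0.4×3) = 82·e^1.2 = 272.25.
Phase 2 runs for 9 − 3 = 6 years at r = 0.81.
N(9) = 272.25·e^(0.81×6) = 272.25·e^4.86 = 35126.8.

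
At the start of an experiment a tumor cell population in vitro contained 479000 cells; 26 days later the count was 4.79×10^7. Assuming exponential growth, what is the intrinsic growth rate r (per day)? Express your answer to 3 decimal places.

0.177 per day

From N(t) = N₀·e^(rt): e^(r·26) = 4.79×10^7/479000 = 100.
r·26 = ln(100) = 4.6052, so r = 4.6052/26 = 0.17712.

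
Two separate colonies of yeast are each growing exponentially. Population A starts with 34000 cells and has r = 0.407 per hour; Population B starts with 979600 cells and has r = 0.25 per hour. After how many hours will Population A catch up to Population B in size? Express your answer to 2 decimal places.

21.41 hours

Set 34000·e^(0.407t) = 979600·e^(0.25t).
e^((0.407 − 0.25)t) = 979600/34000 → e^(0.157·t) = 28.812.
0.157·t = ln(28.812) = 3.3608, so t = 3.3608/0.157 = 21.406.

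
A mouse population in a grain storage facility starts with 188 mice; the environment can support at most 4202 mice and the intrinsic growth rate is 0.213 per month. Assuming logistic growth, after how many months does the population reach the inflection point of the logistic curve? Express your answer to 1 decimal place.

14.4 months

Logistic growth is fastest at N = K/2 = 2101.
A = (K − N₀)/N₀ = 21.351. Set K/(1 + A·e^(−rt)) = K/2 → A·e^(−rt) = 1.
e^(−0.213t) = 1/21.351 = 0.0468361, so t = ln(21.351)/0.213 = 3.0611/0.213 = 14.371.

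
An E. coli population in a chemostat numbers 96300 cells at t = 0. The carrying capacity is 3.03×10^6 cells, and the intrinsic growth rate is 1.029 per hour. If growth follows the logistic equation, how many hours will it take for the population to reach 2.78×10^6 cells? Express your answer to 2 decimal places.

5.66 hours

A = (K − N₀)/N₀ = (3.03×10^6 − 96300)/96300 = 30.464.
Solve 3.03×10^6/(1 + 30.464·e^(−1.029t)) = 2.78×10^6: 1 + 30.464·e^(−1.029t) = 1.0899, so e^(−1.029t) = 0.00295193.
−1.029·t = ln(0.00295193) = -5.8253, so t = 5.8253/1.029 = 5.6611.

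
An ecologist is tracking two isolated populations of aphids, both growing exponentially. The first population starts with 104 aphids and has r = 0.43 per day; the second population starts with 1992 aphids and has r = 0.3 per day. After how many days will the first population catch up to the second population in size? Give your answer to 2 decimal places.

22.71 days

Set 104·e^(0.43t) = 1992·e^(0.3t).
e^((0.43 − 0.3)t) = 1992/104 → e^(0.13·t) = 19.154.
0.13·t = ln(19.154) = 2.9525, so t = 2.9525/0.13 = 22.712.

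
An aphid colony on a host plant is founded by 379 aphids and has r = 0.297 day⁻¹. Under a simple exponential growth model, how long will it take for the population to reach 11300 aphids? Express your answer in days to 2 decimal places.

11.43 days

Set N₀·e^(rt) = 11300: e^(0.297·t) = 11300/379 = 29.815.
0.297·t = ln(29.815) = 3.395, so t = 3.395/0.297 = 11.431.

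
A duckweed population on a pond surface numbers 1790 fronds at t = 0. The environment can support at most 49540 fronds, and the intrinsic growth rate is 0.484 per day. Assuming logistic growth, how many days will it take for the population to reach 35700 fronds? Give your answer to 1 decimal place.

8.7 days

A = (K − N₀)/N₀ = (49540 − 1790)/1790 = 26.676.
Solve 49540/(1 + 26.676·e^(−0.484t)) = 35700: 1 + 26.676·e^(−0.484t) = 1.3877, so e^(−0.484t) = 0.0145327.
−0.484·t = ln(0.0145327) = -4.2314, so t = 4.2314/0.484 = 8.7425.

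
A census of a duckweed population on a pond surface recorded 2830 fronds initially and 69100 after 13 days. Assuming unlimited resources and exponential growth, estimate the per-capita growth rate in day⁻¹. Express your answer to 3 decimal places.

From N(t) = N₀·e^(rt): e^(r·13) = 69100/2830 = 24.417.
r·13 = ln(24.417) = 3.1953, so r = 3.1953/13 = 0.24579.

0.246 per day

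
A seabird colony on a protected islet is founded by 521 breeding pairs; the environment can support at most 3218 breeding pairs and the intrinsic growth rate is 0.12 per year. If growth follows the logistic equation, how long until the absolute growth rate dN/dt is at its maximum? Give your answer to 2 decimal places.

13.70 years

Logistic growth is fastest at N = K/2 = 1609.
A = (K − N₀)/N₀ = 5.1766. Set K/(1 + A·e^(−rt)) = K/2 → A·e^(−rt) = 1.
e^(−0.12t) = 1/5.1766 = 0.193178, so t = ln(5.1766)/0.12 = 1.6441/0.12 = 13.701.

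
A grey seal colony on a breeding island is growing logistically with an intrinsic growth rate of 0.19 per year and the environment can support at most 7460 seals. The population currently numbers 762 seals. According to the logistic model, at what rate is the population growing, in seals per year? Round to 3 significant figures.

130 seals per year

dN/dt = rN(1 − N/K) = 0.19 × 762 × (1 − 762/7460).
1 − 762/7460 = 0.89786; dN/dt = 0.19 × 762 × 0.89786 = 129.99.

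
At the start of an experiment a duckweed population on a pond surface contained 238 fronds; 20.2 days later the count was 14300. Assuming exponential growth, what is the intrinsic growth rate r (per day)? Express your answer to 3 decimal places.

0.203 per day

From N(t) = N₀·e^(rt): e^(r·20.2) = 14300/238 = 60.084.
r·20.2 = ln(60.084) = 4.0957, so r = 4.0957/20.2 = 0.20276.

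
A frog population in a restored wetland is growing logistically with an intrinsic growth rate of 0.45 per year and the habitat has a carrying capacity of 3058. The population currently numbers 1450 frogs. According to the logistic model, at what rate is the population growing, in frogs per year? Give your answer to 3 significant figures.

dN/dt = rN(1 − N/K) = 0.45 × 1450 × (1 − 1450/3058).
1 − 1450/3058 = 0.52583; dN/dt = 0.45 × 1450 × 0.52583 = 343.11.

343 frogs per year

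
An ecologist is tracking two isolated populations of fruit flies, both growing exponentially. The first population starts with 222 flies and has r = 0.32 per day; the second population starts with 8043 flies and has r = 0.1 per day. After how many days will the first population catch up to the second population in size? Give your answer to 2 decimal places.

Set 222·e^(0.32t) = 8043·e^(0.1t).
e^((0.32 − 0.1)t) = 8043/222 → e^(0.22·t) = 36.23.
0.22·t = ln(36.23) = 3.5899, so t = 3.5899/0.22 = 16.318.

16.32 days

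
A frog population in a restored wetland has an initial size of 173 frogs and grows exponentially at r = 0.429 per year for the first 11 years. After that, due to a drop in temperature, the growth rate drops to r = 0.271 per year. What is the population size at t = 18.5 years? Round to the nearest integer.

Phase 1: N(11) = 173·e^(0.429×11) = 173·e^4.719 = 19385.7.
Phase 2 runs for 18.5 − 11 = 7.5 years at r = 0.271.
N(18.5) = 19385.7·e^(0.271×7.5) = 19385.7·e^2.033 = 147974.

147974 frogs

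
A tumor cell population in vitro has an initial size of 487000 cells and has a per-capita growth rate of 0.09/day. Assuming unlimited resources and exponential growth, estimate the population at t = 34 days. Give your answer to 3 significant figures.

10400000 cells

N(t) = N₀·e^(rt) = 487000 × e^(0.09×34) = 487000 × e^3.06.
e^3.06 ≈ 21.328, so N ≈ 487000 × 21.328 = 1.038652×10^7.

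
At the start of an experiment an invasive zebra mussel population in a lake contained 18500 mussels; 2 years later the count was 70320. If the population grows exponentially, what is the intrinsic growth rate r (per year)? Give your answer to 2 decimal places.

0.67 per year

From N(t) = N₀·e^(rt): e^(r·2) = 70320/18500 = 3.8011.
r·2 = ln(3.8011) = 1.3353, so r = 1.3353/2 = 0.66764.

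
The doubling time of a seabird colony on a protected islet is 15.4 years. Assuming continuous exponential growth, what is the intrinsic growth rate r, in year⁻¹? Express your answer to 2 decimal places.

0.05 per year

r = ln(2)/t_d = 0.6931/15.4 = 0.04501.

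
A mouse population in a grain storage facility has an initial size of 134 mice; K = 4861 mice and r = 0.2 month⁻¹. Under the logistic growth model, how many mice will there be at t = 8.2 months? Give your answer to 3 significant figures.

A = (K − N₀)/N₀ = (4861 − 134)/134 = 35.276.
N(t) = K/(1 + A·e^(−rt)) = 4861/(1 + 35.276×e^(−0.2×8.2)).
e^(−1.64) = 0.19398; denominator = 1 + 35.276×0.19398 = 7.8429.
N = 4861/7.8429 = 619.799.

620 mice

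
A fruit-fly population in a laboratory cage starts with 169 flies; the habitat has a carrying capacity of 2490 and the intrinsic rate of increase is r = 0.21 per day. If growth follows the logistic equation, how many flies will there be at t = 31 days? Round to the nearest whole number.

A = (K − N₀)/N₀ = (2490 − 169)/169 = 13.734.
N(t) = K/(1 + A·e^(−rt)) = 2490/(1 + 13.734×e^(−0.21×31)).
e^(−6.51) = 0.0014885; denominator = 1 + 13.734×0.0014885 = 1.0204.
N = 2490/1.0204 = 2440.12.

2440 flies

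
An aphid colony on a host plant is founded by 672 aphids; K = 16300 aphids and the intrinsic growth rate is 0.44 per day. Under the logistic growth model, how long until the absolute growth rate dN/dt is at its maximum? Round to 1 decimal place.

Logistic growth is fastest at N = K/2 = 8150.
A = (K − N₀)/N₀ = 23.256. Set K/(1 + A·e^(−rt)) = K/2 → A·e^(−rt) = 1.
e^(−0.44t) = 1/23.256 = 0.0429997, so t = ln(23.256)/0.44 = 3.1466/0.44 = 7.1513.

7.2 days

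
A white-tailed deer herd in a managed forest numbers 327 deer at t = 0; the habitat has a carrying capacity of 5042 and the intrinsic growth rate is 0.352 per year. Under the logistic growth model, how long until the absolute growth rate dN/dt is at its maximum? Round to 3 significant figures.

Logistic growth is fastest at N = K/2 = 2521.
A = (K − N₀)/N₀ = 14.419. Set K/(1 + A·e^(−rt)) = K/2 → A·e^(−rt) = 1.
e^(−0.352t) = 1/14.419 = 0.0693531, so t = ln(14.419)/0.352 = 2.6685/0.352 = 7.5811.

7.58 years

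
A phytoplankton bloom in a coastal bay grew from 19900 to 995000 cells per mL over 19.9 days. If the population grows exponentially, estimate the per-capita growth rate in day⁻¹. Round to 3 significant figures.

From N(t) = N₀·e^(rt): e^(r·19.9) = 995000/19900 = 50.
r·19.9 = ln(50) = 3.912, so r = 3.912/19.9 = 0.19658.

0.197 per day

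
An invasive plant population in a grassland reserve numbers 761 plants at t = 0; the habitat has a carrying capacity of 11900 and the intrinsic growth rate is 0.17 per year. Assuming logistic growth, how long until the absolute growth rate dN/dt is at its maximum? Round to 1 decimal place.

15.8 years

Logistic growth is fastest at N = K/2 = 5950.
A = (K − N₀)/N₀ = 14.637. Set K/(1 + A·e^(−rt)) = K/2 → A·e^(−rt) = 1.
e^(−0.17t) = 1/14.637 = 0.0683185, so t = ln(14.637)/0.17 = 2.6836/0.17 = 15.786.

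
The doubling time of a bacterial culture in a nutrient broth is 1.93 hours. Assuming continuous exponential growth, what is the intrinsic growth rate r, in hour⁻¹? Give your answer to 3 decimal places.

0.359 per hour

r = ln(2)/t_d = 0.6931/1.93 = 0.35914.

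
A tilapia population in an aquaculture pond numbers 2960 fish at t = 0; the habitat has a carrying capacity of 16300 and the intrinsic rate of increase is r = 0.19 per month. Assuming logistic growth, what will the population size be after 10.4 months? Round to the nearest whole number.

A = (K − N₀)/N₀ = (16300 − 2960)/2960 = 4.5068.
N(t) = K/(1 + A·e^(−rt)) = 16300/(1 + 4.5068×e^(−0.19×10.4)).
e^(−1.976) = 0.13862; denominator = 1 + 4.5068×0.13862 = 1.6247.
N = 16300/1.6247 = 10032.4.

10032 fish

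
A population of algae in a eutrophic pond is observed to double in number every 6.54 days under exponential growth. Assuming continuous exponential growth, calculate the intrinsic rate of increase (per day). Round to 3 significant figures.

r = ln(2)/t_d = 0.6931/6.54 = 0.10599.

0.106 per day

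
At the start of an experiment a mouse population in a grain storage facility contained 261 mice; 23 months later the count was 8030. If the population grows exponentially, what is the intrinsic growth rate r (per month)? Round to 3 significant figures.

0.149 per month

From N(t) = N₀·e^(rt): e^(r·23) = 8030/261 = 30.766.
r·23 = ln(30.766) = 3.4264, so r = 3.4264/23 = 0.14897.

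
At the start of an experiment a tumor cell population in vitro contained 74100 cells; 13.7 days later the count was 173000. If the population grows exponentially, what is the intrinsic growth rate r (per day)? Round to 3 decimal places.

From N(t) = N₀·e^(rt): e^(r·13.7) = 173000/74100 = 2.3347.
r·13.7 = ln(2.3347) = 0.84788, so r = 0.84788/13.7 = 0.061889.

0.062 per day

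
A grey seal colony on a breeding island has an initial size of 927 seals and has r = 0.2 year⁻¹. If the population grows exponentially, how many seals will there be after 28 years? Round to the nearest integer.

250685 seals

N(t) = N₀·e^(rt) = 927 × e^(0.2×28) = 927 × e^5.6.
e^5.6 ≈ 270.43, so N ≈ 927 × 270.43 = 250685.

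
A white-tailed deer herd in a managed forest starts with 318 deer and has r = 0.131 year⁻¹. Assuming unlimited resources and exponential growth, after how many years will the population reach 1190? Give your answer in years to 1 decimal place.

10.1 years

Set N₀·e^(rt) = 1190: e^(0.131·t) = 1190/318 = 3.7421.
0.131·t = ln(3.7421) = 1.3197, so t = 1.3197/0.131 = 10.074.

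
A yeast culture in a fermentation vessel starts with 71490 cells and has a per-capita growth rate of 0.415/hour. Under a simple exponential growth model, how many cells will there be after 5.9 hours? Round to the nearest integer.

N(t) = N₀·e^(rt) = 71490 × e^(0.415×5.9) = 71490 × e^2.449.
e^2.449 ≈ 11.571, so N ≈ 71490 × 11.571 = 827209.

827209 cells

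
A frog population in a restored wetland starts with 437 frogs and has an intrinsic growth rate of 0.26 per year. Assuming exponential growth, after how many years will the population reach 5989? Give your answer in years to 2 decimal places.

10.07 years

Set N₀·e^(rt) = 5989: e^(0.26·t) = 5989/437 = 13.705.
0.26·t = ln(13.705) = 2.6177, so t = 2.6177/0.26 = 10.068.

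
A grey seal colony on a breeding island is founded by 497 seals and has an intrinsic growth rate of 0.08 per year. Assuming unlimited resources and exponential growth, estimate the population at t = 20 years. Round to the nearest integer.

N(t) = N₀·e^(rt) = 497 × e^(0.08×20) = 497 × e^1.6.
e^1.6 ≈ 4.953, so N ≈ 497 × 4.953 = 2461.66.

2462 seals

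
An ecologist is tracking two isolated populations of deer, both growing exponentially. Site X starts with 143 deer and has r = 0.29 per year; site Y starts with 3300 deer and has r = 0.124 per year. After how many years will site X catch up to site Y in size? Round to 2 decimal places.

Set 143·e^(0.29t) = 3300·e^(0.124t).
e^((0.29 − 0.124)t) = 3300/143 → e^(0.166·t) = 23.077.
0.166·t = ln(23.077) = 3.1388, so t = 3.1388/0.166 = 18.909.

18.91 years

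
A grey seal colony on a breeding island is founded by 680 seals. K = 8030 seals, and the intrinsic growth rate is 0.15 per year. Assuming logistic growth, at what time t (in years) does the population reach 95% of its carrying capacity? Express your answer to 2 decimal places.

35.50 years

A = (K − N₀)/N₀ = (8030 − 680)/680 = 10.809.
Solve 8030/(1 + 10.809·e^(−0.15t)) = 7628.5: 1 + 10.809·e^(−0.15t) = 1.0526, so e^(−0.15t) = 0.00486932.
−0.15·t = ln(0.00486932) = -5.3248, so t = 5.3248/0.15 = 35.499.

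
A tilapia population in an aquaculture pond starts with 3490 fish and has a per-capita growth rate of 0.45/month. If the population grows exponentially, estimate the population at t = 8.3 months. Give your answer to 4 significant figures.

N(t) = N₀·e^(rt) = 3490 × e^(0.45×8.3) = 3490 × e^3.735.
e^3.735 ≈ 41.888, so N ≈ 3490 × 41.888 = 146189.

146200 fish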